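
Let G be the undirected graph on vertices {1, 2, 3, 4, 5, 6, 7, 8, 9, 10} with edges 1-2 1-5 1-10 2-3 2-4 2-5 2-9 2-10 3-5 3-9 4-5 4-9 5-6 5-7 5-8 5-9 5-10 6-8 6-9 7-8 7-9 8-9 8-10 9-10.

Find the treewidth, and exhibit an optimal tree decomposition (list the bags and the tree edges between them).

Every bag has size at most 4, so the width is 4 − 1 = 3 and tw(G) ≤ 3. Conversely, {1, 2, 5, 10} is a clique of size 4, and the vertices of any clique must share a bag in every tree decomposition; so some bag has ≥ 4 vertices and tw(G) ≥ 3. The upper and lower bounds meet at 3, so that is the treewidth.

Treewidth 3.
One such decomposition:
Bags: B1 = {2, 5, 9, 10}  B2 = {5, 8, 9, 10}  B3 = {2, 3, 5, 9}  B4 = {1, 2, 5, 10}  B5 = {5, 6, 8, 9}  B6 = {2, 4, 5, 9}  B7 = {5, 7, 8, 9}
Tree: B1–B2, B1–B3, B1–B4, B2–B5, B3–B6, B2–B7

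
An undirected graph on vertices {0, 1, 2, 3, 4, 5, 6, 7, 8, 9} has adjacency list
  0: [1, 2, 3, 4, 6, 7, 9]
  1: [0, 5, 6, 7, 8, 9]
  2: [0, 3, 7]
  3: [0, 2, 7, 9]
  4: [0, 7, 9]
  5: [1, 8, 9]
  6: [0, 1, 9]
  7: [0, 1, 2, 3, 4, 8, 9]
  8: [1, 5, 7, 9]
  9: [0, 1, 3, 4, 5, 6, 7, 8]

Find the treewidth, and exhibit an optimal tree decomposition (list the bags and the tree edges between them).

Treewidth 3.
One such decomposition:
Bags: B1 = {0, 3, 7, 9}  B2 = {0, 2, 3, 7}  B3 = {0, 1, 7, 9}  B4 = {0, 1, 6, 9}  B5 = {0, 4, 7, 9}  B6 = {1, 7, 8, 9}  B7 = {1, 5, 8, 9}
Tree: B1–B2, B1–B3, B3–B4, B3–B5, B3–B6, B6–B7

The largest bag has 4 vertices, giving width 3; this decomposition certifies tw(G) ≤ 3. Conversely, {0, 1, 6, 9} is a clique of size 4, and the vertices of any clique must share a bag in every tree decomposition; so some bag has ≥ 4 vertices and tw(G) ≥ 3. The upper and lower bounds meet at 3, so that is the treewidth.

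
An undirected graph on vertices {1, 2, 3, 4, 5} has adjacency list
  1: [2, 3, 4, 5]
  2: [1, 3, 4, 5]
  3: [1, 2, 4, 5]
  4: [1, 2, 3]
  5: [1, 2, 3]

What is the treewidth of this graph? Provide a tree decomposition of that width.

Treewidth 3.
One such decomposition:
Bags: B1 = {1, 2, 3, 5}  B2 = {1, 2, 3, 4}
Tree: B1–B2

Every bag has size at most 4, so the width is 4 − 1 = 3 and tw(G) ≤ 3. For the lower bound, the 4 vertices {1, 2, 3, 4} are pairwise adjacent, and any tree decomposition puts a clique entirely inside one bag — forcing width ≥ 3. Hence tw(G) = 3 exactly.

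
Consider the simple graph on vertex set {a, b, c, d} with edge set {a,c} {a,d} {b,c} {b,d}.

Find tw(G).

A width-2 tree decomposition is:
Bags: B1 = {a, b, d}  B2 = {a, b, c}
Tree: B1–B2
The largest bag has 3 vertices, giving width 2; this decomposition certifies tw(G) ≤ 2. The edges b–d–a–c–b form a cycle, so G is not a tree and its treewidth is at least 2. Combining the bounds, tw(G) = 2.

2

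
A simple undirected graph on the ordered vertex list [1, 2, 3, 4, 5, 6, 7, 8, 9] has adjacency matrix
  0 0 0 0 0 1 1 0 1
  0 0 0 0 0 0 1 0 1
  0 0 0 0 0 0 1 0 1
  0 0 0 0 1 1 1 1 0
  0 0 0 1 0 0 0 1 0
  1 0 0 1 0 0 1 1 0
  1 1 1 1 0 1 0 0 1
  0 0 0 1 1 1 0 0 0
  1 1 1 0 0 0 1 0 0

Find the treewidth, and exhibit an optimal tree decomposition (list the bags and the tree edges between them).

Treewidth 2.
One such decomposition:
Bags: B1 = {1, 6, 7}  B2 = {1, 7, 9}  B3 = {4, 6, 7}  B4 = {4, 6, 8}  B5 = {3, 7, 9}  B6 = {2, 7, 9}  B7 = {4, 5, 8}
Tree: B1–B2, B1–B3, B3–B4, B2–B5, B2–B6, B4–B7

Each bag holds 3 vertices, so the decomposition has width 2, which upper-bounds the treewidth. For the lower bound, the 3 vertices {4, 5, 8} are pairwise adjacent, and any tree decomposition puts a clique entirely inside one bag — forcing width ≥ 2. The upper and lower bounds meet at 2, so that is the treewidth.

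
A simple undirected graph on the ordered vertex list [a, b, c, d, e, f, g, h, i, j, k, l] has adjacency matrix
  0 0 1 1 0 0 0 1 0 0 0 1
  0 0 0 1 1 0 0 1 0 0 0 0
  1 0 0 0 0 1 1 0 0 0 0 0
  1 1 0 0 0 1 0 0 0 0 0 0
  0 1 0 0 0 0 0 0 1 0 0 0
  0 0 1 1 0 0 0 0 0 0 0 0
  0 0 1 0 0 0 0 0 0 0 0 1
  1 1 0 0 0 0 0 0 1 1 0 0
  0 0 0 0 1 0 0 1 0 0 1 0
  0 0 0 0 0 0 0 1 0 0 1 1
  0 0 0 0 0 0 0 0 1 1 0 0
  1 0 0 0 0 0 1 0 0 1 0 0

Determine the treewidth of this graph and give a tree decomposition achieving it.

Treewidth 3.
Bags: B1 = {c, d, f, g}  B2 = {a, c, d, g}  B3 = {a, d, g, l}  B4 = {a, b, d, l}  B5 = {a, b, h, l}  B6 = {b, h, j, l}  B7 = {b, e, h, j}  B8 = {e, h, i, j}  B9 = {e, i, j, k}
Tree: B1–B2, B2–B3, B3–B4, B4–B5, B5–B6, B6–B7, B7–B8, B8–B9

Every bag has size at most 4, so the width is 4 − 1 = 3 and tw(G) ≤ 3. For the lower bound: the 4 vertex sets {c,f,g}, {d}, {a}, {b,h,j,l} are disjoint, each induces a connected subgraph, and every pair is joined by at least one edge of G. Contracting each set to a single vertex therefore yields K_{4} as a minor, and since treewidth is minor-monotone, tw(G) ≥ tw(K_{4}) = 3. Combining the bounds, tw(G) = 3.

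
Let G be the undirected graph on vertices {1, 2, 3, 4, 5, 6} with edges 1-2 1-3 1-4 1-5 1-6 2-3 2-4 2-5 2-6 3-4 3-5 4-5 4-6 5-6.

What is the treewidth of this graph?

A width-4 tree decomposition is:
Bags: B1 = {1, 2, 3, 4, 5}  B2 = {1, 2, 4, 5, 6}
Tree: B1–B2
Each bag holds 5 vertices, so the decomposition has width 4, which upper-bounds the treewidth. On the other hand G contains the 5-clique {1, 2, 3, 4, 5}. A clique must lie in a single bag of any decomposition, so no decomposition can have width below 4. Combining the bounds, tw(G) = 4.

4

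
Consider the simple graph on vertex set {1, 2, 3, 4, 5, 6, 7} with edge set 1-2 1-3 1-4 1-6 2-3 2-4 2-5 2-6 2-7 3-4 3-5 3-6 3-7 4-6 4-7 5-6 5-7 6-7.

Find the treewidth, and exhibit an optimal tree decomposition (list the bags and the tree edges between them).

Treewidth 4.
One such decomposition:
Bags: B1 = {2, 3, 4, 6, 7}  B2 = {2, 3, 5, 6, 7}  B3 = {1, 2, 3, 4, 6}
Tree: B1–B2, B1–B3

Every bag has size at most 5, so the width is 5 − 1 = 4 and tw(G) ≤ 4. On the other hand G contains the 5-clique {1, 2, 3, 4, 6}. A clique must lie in a single bag of any decomposition, so no decomposition can have width below 4. The upper and lower bounds meet at 4, so that is the treewidth.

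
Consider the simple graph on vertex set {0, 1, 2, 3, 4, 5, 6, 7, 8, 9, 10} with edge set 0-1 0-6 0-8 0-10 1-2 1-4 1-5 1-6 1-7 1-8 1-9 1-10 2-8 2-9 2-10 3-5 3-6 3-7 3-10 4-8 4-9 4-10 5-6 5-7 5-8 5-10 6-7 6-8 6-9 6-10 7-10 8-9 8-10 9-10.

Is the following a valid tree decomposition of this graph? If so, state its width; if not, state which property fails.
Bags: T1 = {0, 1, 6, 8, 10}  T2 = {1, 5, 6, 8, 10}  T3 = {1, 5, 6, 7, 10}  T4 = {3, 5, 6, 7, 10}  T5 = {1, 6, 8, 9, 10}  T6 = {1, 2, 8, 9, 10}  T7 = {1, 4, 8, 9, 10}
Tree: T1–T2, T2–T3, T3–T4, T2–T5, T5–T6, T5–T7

Yes; width 4.

Vertex coverage: the bags together contain {0, 1, 2, 3, 4, 5, 6, 7, 8, 9, 10}, the full vertex set. Edge coverage: each edge of G has both endpoints in at least one bag. Running intersection: for every vertex, the bags containing it form a connected subtree. All three properties hold, so this is a valid tree decomposition of width max|bag| − 1 = 4, and hence tw(G) ≤ 4.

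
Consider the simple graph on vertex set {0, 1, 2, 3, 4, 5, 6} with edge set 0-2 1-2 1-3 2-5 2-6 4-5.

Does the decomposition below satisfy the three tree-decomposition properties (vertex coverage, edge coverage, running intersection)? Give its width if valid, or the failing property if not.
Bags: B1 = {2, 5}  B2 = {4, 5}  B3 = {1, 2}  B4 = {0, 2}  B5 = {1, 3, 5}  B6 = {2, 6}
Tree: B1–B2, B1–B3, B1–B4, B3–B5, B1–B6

A tree decomposition must satisfy three properties: every vertex lies in some bag; for every edge, both endpoints lie together in some bag; and for every vertex, the bags containing it form a connected subtree. Here bags containing vertex 5 are not connected in the tree, so the decomposition is invalid.

No — bags containing vertex 5 are not connected in the tree.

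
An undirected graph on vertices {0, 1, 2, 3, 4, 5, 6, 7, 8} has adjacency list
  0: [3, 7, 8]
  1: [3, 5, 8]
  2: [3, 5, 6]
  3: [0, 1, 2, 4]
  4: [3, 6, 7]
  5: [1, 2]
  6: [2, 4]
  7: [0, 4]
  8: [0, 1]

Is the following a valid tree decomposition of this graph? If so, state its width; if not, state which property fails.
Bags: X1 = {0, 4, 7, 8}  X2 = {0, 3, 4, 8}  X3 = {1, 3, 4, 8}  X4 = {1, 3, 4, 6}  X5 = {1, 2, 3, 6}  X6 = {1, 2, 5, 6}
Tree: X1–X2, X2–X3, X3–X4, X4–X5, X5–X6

Yes; width 3.

Every vertex of G appears in some bag (union = {0, 1, 2, 3, 4, 5, 6, 7, 8}); every edge is covered by a bag; and for each vertex v the set of bags containing v is connected in the bag tree. The decomposition is therefore valid. The largest bag has 4 vertices, so the width is 3.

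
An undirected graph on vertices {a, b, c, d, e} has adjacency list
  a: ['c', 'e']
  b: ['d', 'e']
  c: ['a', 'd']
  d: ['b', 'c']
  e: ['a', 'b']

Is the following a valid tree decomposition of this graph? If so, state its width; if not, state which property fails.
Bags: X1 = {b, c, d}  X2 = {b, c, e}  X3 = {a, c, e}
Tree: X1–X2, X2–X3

Every vertex of G appears in some bag (union = {a, b, c, d, e}); every edge is covered by a bag; and for each vertex v the set of bags containing v is connected in the bag tree. The decomposition is therefore valid. The largest bag has 3 vertices, so the width is 2.

Yes; width 2.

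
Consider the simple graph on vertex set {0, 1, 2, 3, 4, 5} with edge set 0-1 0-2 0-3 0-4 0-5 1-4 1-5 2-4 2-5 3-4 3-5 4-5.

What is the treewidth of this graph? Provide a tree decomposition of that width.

Every bag has size at most 4, so the width is 4 − 1 = 3 and tw(G) ≤ 3. Conversely, {0, 1, 4, 5} is a clique of size 4, and the vertices of any clique must share a bag in every tree decomposition; so some bag has ≥ 4 vertices and tw(G) ≥ 3. Hence tw(G) = 3 exactly.

Treewidth 3.
One optimal decomposition is:
Bags: B1 = {0, 3, 4, 5}  B2 = {0, 2, 4, 5}  B3 = {0, 1, 4, 5}
Tree: B1–B2, B1–B3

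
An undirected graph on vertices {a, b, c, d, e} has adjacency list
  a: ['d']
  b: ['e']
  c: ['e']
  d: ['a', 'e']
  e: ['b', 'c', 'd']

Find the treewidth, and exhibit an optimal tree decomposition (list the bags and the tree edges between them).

The largest bag has 2 vertices, giving width 1; this decomposition certifies tw(G) ≤ 1. Since G has at least one edge (e.g. c–e), it is not an edgeless graph, so tw(G) ≥ 1. Therefore the treewidth is 1.

Treewidth 1.
Bags: B1 = {c, e}  B2 = {b, e}  B3 = {d, e}  B4 = {a, d}
Tree: B1–B2, B2–B3, B3–B4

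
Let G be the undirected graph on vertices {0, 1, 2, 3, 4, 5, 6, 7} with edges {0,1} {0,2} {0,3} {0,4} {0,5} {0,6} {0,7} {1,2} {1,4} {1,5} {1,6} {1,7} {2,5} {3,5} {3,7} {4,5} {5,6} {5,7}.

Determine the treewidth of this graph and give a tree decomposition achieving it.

Treewidth 3.
Bags: B1 = {0, 1, 4, 5}  B2 = {0, 1, 2, 5}  B3 = {0, 1, 5, 6}  B4 = {0, 1, 5, 7}  B5 = {0, 3, 5, 7}
Tree: B1–B2, B2–B3, B3–B4, B4–B5

The largest bag has 4 vertices, giving width 3; this decomposition certifies tw(G) ≤ 3. On the other hand G contains the 4-clique {0, 1, 2, 5}. A clique must lie in a single bag of any decomposition, so no decomposition can have width below 3. Therefore the treewidth is 3.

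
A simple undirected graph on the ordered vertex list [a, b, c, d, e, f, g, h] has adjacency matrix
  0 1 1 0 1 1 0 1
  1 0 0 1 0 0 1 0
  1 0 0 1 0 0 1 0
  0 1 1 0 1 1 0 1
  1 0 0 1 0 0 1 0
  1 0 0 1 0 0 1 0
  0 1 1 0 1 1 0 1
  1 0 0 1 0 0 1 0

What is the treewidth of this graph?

3

A width-3 tree decomposition is:
Bags: B1 = {a, d, f, g}  B2 = {a, d, g, h}  B3 = {a, c, d, g}  B4 = {a, b, d, g}  B5 = {a, d, e, g}
Tree: B1–B2, B2–B3, B3–B4, B4–B5
The largest bag has 4 vertices, giving width 3; this decomposition certifies tw(G) ≤ 3. For the lower bound: the 4 vertex sets {d,f}, {g,h}, {a}, {c} are disjoint, each induces a connected subgraph, and every pair is joined by at least one edge of G. Contracting each set to a single vertex therefore yields K_{4} as a minor, and since treewidth is minor-monotone, tw(G) ≥ tw(K_{4}) = 3. Combining the bounds, tw(G) = 3.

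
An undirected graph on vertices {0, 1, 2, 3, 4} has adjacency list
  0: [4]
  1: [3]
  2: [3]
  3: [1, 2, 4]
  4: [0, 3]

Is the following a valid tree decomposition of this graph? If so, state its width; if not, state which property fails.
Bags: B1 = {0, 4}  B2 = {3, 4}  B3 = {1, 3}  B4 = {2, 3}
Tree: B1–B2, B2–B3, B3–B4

Yes; width 1.

Checking the three conditions: (i) the bags cover all of {0, 1, 2, 3, 4}; (ii) for each edge, some bag contains both endpoints; (iii) the bags containing any fixed vertex form a subtree. All hold, so the decomposition is valid with width 2 − 1 = 1.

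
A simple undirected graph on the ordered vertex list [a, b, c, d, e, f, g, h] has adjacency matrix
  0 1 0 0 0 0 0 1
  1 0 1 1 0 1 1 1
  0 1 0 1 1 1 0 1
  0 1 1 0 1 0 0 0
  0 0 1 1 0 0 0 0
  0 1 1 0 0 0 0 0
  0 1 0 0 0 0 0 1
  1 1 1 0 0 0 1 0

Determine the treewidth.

A width-2 tree decomposition is:
Bags: B1 = {b, c, h}  B2 = {a, b, h}  B3 = {b, c, d}  B4 = {b, g, h}  B5 = {c, d, e}  B6 = {b, c, f}
Tree: B1–B2, B1–B3, B2–B4, B3–B5, B1–B6
The largest bag has 3 vertices, giving width 2; this decomposition certifies tw(G) ≤ 2. Conversely, {c, d, e} is a clique of size 3, and the vertices of any clique must share a bag in every tree decomposition; so some bag has ≥ 3 vertices and tw(G) ≥ 2. The upper and lower bounds meet at 2, so that is the treewidth.

2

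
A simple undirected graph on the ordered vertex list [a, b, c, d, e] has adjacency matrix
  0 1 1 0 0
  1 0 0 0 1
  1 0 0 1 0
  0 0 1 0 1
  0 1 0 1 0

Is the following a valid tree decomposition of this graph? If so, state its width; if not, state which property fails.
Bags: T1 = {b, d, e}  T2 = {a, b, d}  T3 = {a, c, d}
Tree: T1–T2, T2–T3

Yes; width 2.

Every vertex of G appears in some bag (union = {a, b, c, d, e}); every edge is covered by a bag; and for each vertex v the set of bags containing v is connected in the bag tree. The decomposition is therefore valid. The largest bag has 3 vertices, so the width is 2.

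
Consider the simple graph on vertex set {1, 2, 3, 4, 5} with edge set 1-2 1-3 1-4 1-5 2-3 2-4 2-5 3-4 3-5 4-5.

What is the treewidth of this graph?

4

A width-4 tree decomposition is:
Bags: B1 = {1, 2, 3, 4, 5}
Tree: (single bag)
With just one bag of size 5, the width is 5 − 1 = 4, so tw(G) ≤ 4. Conversely, {1, 2, 3, 4, 5} is a clique of size 5, and the vertices of any clique must share a bag in every tree decomposition; so some bag has ≥ 5 vertices and tw(G) ≥ 4. Hence tw(G) = 4 exactly.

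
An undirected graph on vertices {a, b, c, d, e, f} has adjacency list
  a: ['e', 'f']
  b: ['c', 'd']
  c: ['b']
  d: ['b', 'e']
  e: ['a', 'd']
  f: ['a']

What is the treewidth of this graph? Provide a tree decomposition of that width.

The largest bag has 2 vertices, giving width 1; this decomposition certifies tw(G) ≤ 1. Since G has at least one edge (e.g. c–b), it is not an edgeless graph, so tw(G) ≥ 1. The upper and lower bounds meet at 1, so that is the treewidth.

Treewidth 1.
Bags: B1 = {b, c}  B2 = {b, d}  B3 = {d, e}  B4 = {a, e}  B5 = {a, f}
Tree: B1–B2, B2–B3, B3–B4, B4–B5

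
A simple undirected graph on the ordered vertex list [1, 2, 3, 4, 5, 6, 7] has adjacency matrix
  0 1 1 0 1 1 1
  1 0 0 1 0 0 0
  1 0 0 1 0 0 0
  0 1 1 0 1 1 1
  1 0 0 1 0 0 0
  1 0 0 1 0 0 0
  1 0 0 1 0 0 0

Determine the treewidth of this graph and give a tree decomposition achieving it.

Every bag has size at most 3, so the width is 3 − 1 = 2 and tw(G) ≤ 2. The edges 1–3–4–6–1 form a cycle, so G is not a tree and its treewidth is at least 2. The upper and lower bounds meet at 2, so that is the treewidth.

Treewidth 2.
One optimal decomposition is:
Bags: B1 = {1, 3, 4}  B2 = {1, 4, 6}  B3 = {1, 2, 4}  B4 = {1, 4, 5}  B5 = {1, 4, 7}
Tree: B1–B2, B2–B3, B3–B4, B4–B5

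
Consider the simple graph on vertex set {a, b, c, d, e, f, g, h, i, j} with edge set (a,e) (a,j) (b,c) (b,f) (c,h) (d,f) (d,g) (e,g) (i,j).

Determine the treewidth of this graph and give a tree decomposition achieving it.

Every bag has size at most 2, so the width is 2 − 1 = 1 and tw(G) ≤ 1. Since G has at least one edge (e.g. h–c), it is not an edgeless graph, so tw(G) ≥ 1. The upper and lower bounds meet at 1, so that is the treewidth.

Treewidth 1.
One optimal decomposition is:
Bags: B1 = {c, h}  B2 = {b, c}  B3 = {b, f}  B4 = {d, f}  B5 = {d, g}  B6 = {e, g}  B7 = {a, e}  B8 = {a, j}  B9 = {i, j}
Tree: B1–B2, B2–B3, B3–B4, B4–B5, B5–B6, B6–B7, B7–B8, B8–B9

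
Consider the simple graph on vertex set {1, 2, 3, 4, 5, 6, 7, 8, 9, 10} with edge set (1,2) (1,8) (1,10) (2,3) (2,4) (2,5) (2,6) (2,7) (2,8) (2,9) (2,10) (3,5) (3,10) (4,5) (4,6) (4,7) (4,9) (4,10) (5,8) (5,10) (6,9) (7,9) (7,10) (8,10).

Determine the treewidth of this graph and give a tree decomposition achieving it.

Treewidth 3.
One such decomposition:
Bags: B1 = {2, 4, 5, 10}  B2 = {2, 5, 8, 10}  B3 = {1, 2, 8, 10}  B4 = {2, 4, 7, 10}  B5 = {2, 3, 5, 10}  B6 = {2, 4, 7, 9}  B7 = {2, 4, 6, 9}
Tree: B1–B2, B2–B3, B1–B4, B1–B5, B4–B6, B6–B7

The largest bag has 4 vertices, giving width 3; this decomposition certifies tw(G) ≤ 3. On the other hand G contains the 4-clique {2, 4, 6, 9}. A clique must lie in a single bag of any decomposition, so no decomposition can have width below 3. Hence tw(G) = 3 exactly.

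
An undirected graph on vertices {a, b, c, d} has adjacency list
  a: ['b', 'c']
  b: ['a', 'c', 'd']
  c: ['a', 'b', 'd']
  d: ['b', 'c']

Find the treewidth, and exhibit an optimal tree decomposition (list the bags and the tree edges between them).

Every bag has size at most 3, so the width is 3 − 1 = 2 and tw(G) ≤ 2. Conversely, {b, c, d} is a clique of size 3, and the vertices of any clique must share a bag in every tree decomposition; so some bag has ≥ 3 vertices and tw(G) ≥ 2. Therefore the treewidth is 2.

Treewidth 2.
Bags: B1 = {b, c, d}  B2 = {a, b, c}
Tree: B1–B2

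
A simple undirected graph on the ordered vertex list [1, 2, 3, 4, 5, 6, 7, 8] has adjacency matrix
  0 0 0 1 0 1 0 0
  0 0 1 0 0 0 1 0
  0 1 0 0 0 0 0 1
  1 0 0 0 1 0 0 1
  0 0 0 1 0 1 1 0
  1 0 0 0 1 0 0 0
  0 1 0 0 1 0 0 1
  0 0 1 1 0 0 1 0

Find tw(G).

A width-2 tree decomposition is:
Bags: B1 = {1, 4, 6}  B2 = {4, 5, 6}  B3 = {4, 5, 8}  B4 = {5, 7, 8}  B5 = {3, 7, 8}  B6 = {2, 3, 7}
Tree: B1–B2, B2–B3, B3–B4, B4–B5, B5–B6
The largest bag has 3 vertices, giving width 2; this decomposition certifies tw(G) ≤ 2. The edges 1–6–5–4–1 form a cycle, so G is not a tree and its treewidth is at least 2. Combining the bounds, tw(G) = 2.

2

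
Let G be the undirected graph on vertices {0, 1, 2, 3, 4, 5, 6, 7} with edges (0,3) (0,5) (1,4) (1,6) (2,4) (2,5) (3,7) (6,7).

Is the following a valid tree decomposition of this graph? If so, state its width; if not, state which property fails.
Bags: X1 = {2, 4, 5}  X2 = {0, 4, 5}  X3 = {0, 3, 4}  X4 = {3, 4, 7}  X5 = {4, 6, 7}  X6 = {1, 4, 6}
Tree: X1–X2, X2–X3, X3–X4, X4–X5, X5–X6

Every vertex of G appears in some bag (union = {0, 1, 2, 3, 4, 5, 6, 7}); every edge is covered by a bag; and for each vertex v the set of bags containing v is connected in the bag tree. The decomposition is therefore valid. The largest bag has 3 vertices, so the width is 2.

Yes; width 2.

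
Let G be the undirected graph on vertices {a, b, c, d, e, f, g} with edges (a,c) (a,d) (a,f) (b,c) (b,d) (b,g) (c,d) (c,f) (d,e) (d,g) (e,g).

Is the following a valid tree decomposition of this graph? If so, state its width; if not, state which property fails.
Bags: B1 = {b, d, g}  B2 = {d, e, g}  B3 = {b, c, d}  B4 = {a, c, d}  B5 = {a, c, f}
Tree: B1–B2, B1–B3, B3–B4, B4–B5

Vertex coverage: the bags together contain {a, b, c, d, e, f, g}, the full vertex set. Edge coverage: each edge of G has both endpoints in at least one bag. Running intersection: for every vertex, the bags containing it form a connected subtree. All three properties hold, so this is a valid tree decomposition of width max|bag| − 1 = 2, and hence tw(G) ≤ 2.

Yes; width 2.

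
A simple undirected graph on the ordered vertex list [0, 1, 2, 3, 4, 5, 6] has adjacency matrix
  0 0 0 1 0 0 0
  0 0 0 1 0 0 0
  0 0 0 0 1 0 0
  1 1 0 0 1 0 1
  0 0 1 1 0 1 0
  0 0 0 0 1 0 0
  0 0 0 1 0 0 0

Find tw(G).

1

A width-1 tree decomposition is:
Bags: B1 = {2, 4}  B2 = {3, 4}  B3 = {1, 3}  B4 = {0, 3}  B5 = {4, 5}  B6 = {3, 6}
Tree: B1–B2, B2–B3, B2–B4, B1–B5, B2–B6
Every bag has size at most 2, so the width is 2 − 1 = 1 and tw(G) ≤ 1. G has an edge, so its treewidth is at least 1. Combining the bounds, tw(G) = 1.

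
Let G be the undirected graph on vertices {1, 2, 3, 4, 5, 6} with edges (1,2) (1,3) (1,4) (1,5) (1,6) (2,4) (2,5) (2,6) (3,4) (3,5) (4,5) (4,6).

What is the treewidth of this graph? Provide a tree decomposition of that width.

Treewidth 3.
One such decomposition:
Bags: B1 = {1, 2, 4, 5}  B2 = {1, 3, 4, 5}  B3 = {1, 2, 4, 6}
Tree: B1–B2, B1–B3

Every bag has size at most 4, so the width is 4 − 1 = 3 and tw(G) ≤ 3. For the lower bound, the 4 vertices {1, 2, 4, 5} are pairwise adjacent, and any tree decomposition puts a clique entirely inside one bag — forcing width ≥ 3. Therefore the treewidth is 3.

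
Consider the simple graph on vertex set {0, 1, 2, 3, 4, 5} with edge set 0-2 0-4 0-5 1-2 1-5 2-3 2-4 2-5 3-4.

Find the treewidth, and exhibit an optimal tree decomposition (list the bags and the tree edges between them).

Treewidth 2.
Bags: B1 = {0, 2, 4}  B2 = {0, 2, 5}  B3 = {1, 2, 5}  B4 = {2, 3, 4}
Tree: B1–B2, B2–B3, B1–B4

Every bag has size at most 3, so the width is 3 − 1 = 2 and tw(G) ≤ 2. For the lower bound, the 3 vertices {0, 2, 4} are pairwise adjacent, and any tree decomposition puts a clique entirely inside one bag — forcing width ≥ 2. Combining the bounds, tw(G) = 2.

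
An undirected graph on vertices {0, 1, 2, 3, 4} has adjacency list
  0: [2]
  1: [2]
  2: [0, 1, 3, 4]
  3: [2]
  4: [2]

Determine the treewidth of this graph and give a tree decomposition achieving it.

Treewidth 1.
Bags: B1 = {2, 3}  B2 = {0, 2}  B3 = {1, 2}  B4 = {2, 4}
Tree: B1–B2, B2–B3, B3–B4

Each bag holds 2 vertices, so the decomposition has width 1, which upper-bounds the treewidth. G has an edge, so its treewidth is at least 1. The upper and lower bounds meet at 1, so that is the treewidth.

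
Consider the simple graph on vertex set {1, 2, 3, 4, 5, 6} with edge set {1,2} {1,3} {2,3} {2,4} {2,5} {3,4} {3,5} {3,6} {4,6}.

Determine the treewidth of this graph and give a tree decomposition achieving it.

Treewidth 2.
One such decomposition:
Bags: B1 = {2, 3, 4}  B2 = {1, 2, 3}  B3 = {3, 4, 6}  B4 = {2, 3, 5}
Tree: B1–B2, B1–B3, B1–B4

Every bag has size at most 3, so the width is 3 − 1 = 2 and tw(G) ≤ 2. For the lower bound, the 3 vertices {1, 2, 3} are pairwise adjacent, and any tree decomposition puts a clique entirely inside one bag — forcing width ≥ 2. The upper and lower bounds meet at 2, so that is the treewidth.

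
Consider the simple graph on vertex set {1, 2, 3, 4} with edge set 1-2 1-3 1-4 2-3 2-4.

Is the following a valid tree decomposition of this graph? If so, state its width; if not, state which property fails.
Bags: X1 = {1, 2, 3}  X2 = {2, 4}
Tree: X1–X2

A tree decomposition must satisfy three properties: every vertex lies in some bag; for every edge, both endpoints lie together in some bag; and for every vertex, the bags containing it form a connected subtree. Here edge (1,4) lies in no bag, so the decomposition is invalid.

No — edge (1,4) lies in no bag.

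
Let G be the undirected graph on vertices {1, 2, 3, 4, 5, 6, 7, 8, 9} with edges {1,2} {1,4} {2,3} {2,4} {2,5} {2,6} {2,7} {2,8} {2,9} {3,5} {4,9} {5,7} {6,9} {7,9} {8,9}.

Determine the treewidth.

2

A width-2 tree decomposition is:
Bags: B1 = {2, 6, 9}  B2 = {2, 7, 9}  B3 = {2, 4, 9}  B4 = {2, 5, 7}  B5 = {1, 2, 4}  B6 = {2, 8, 9}  B7 = {2, 3, 5}
Tree: B1–B2, B2–B3, B2–B4, B3–B5, B2–B6, B4–B7
Every bag has size at most 3, so the width is 3 − 1 = 2 and tw(G) ≤ 2. Conversely, {1, 2, 4} is a clique of size 3, and the vertices of any clique must share a bag in every tree decomposition; so some bag has ≥ 3 vertices and tw(G) ≥ 2. Therefore the treewidth is 2.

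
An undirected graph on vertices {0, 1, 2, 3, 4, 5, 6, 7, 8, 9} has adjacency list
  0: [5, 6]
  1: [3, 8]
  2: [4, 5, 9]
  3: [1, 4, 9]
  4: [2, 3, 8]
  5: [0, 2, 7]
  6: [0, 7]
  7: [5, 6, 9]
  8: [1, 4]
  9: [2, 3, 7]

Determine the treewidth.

A width-2 tree decomposition is:
Bags: B1 = {1, 4, 8}  B2 = {1, 3, 4}  B3 = {2, 3, 4}  B4 = {2, 3, 9}  B5 = {2, 5, 9}  B6 = {5, 7, 9}  B7 = {0, 5, 7}  B8 = {0, 6, 7}
Tree: B1–B2, B2–B3, B3–B4, B4–B5, B5–B6, B6–B7, B7–B8
Each bag holds 3 vertices, so the decomposition has width 2, which upper-bounds the treewidth. For the lower bound, G contains the cycle 8–1–3–4–8, so G is not a forest; only forests have treewidth ≤ 1, hence tw(G) ≥ 2. Hence tw(G) = 2 exactly.

2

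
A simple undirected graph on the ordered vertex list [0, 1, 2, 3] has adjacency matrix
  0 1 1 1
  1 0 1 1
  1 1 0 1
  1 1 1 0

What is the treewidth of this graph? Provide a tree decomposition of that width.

A single bag containing all 4 vertices is trivially a valid decomposition of width 3. Conversely, {0, 1, 2, 3} is a clique of size 4, and the vertices of any clique must share a bag in every tree decomposition; so some bag has ≥ 4 vertices and tw(G) ≥ 3. The upper and lower bounds meet at 3, so that is the treewidth.

Treewidth 3.
One optimal decomposition is:
Bags: B1 = {0, 1, 2, 3}
Tree: (single bag)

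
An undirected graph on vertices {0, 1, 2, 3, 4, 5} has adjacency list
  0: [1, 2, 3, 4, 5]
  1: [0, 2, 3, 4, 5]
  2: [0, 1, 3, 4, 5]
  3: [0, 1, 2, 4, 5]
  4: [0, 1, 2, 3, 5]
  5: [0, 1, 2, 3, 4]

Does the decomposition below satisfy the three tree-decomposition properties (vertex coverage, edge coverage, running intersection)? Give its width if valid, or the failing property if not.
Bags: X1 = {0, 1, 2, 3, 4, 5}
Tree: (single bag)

Yes; width 5.

Vertex coverage: the bags together contain {0, 1, 2, 3, 4, 5}, the full vertex set. Edge coverage: each edge of G has both endpoints in at least one bag. Running intersection: for every vertex, the bags containing it form a connected subtree. All three properties hold, so this is a valid tree decomposition of width max|bag| − 1 = 5, and hence tw(G) ≤ 5.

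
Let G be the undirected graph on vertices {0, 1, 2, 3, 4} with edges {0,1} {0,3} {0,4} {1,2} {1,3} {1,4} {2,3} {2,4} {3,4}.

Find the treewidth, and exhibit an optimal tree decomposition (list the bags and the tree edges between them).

Treewidth 3.
One such decomposition:
Bags: B1 = {0, 1, 3, 4}  B2 = {1, 2, 3, 4}
Tree: B1–B2

The largest bag has 4 vertices, giving width 3; this decomposition certifies tw(G) ≤ 3. On the other hand G contains the 4-clique {0, 1, 3, 4}. A clique must lie in a single bag of any decomposition, so no decomposition can have width below 3. Hence tw(G) = 3 exactly.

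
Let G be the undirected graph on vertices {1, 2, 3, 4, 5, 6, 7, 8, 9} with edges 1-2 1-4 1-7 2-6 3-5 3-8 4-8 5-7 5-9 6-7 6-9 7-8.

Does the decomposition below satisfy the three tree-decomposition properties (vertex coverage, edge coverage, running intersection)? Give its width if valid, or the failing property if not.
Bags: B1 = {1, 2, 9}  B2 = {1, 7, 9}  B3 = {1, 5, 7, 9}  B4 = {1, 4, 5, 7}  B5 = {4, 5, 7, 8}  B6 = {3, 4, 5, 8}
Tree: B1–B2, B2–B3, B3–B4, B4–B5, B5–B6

No — vertex 6 appears in no bag.

A tree decomposition must satisfy three properties: every vertex lies in some bag; for every edge, both endpoints lie together in some bag; and for every vertex, the bags containing it form a connected subtree. Here vertex 6 appears in no bag, so the decomposition is invalid.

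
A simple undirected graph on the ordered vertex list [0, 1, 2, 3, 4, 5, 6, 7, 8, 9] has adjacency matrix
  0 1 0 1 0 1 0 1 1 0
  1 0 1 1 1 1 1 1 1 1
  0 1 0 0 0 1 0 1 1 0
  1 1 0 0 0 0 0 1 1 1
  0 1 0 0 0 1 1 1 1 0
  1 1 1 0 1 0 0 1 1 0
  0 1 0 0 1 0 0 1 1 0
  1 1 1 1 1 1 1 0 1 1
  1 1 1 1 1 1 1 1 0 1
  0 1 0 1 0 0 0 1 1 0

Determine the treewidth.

4

A width-4 tree decomposition is:
Bags: B1 = {1, 4, 5, 7, 8}  B2 = {0, 1, 5, 7, 8}  B3 = {0, 1, 3, 7, 8}  B4 = {1, 4, 6, 7, 8}  B5 = {1, 2, 5, 7, 8}  B6 = {1, 3, 7, 8, 9}
Tree: B1–B2, B2–B3, B1–B4, B1–B5, B3–B6
Each bag holds 5 vertices, so the decomposition has width 4, which upper-bounds the treewidth. On the other hand G contains the 5-clique {1, 3, 7, 8, 9}. A clique must lie in a single bag of any decomposition, so no decomposition can have width below 4. The upper and lower bounds meet at 4, so that is the treewidth.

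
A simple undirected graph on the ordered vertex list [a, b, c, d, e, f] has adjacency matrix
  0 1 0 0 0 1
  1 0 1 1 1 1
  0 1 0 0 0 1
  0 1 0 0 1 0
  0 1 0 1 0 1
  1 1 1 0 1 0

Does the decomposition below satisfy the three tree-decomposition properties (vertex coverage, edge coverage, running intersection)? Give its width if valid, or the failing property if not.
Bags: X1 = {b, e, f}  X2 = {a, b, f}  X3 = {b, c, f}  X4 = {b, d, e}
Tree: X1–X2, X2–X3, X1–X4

Yes; width 2.

Checking the three conditions: (i) the bags cover all of {a, b, c, d, e, f}; (ii) for each edge, some bag contains both endpoints; (iii) the bags containing any fixed vertex form a subtree. All hold, so the decomposition is valid with width 3 − 1 = 2.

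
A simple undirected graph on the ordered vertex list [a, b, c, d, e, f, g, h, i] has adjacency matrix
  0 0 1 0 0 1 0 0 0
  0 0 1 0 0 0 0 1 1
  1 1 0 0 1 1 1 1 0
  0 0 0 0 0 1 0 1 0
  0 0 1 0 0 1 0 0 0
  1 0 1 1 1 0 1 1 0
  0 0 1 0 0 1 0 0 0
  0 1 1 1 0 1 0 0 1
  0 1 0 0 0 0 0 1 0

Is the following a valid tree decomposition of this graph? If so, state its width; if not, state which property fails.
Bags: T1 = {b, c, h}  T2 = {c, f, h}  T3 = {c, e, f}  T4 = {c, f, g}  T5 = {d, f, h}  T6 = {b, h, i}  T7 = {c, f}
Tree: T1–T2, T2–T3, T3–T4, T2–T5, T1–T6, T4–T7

A tree decomposition must satisfy three properties: every vertex lies in some bag; for every edge, both endpoints lie together in some bag; and for every vertex, the bags containing it form a connected subtree. Here vertex a appears in no bag, so the decomposition is invalid.

No — vertex a appears in no bag.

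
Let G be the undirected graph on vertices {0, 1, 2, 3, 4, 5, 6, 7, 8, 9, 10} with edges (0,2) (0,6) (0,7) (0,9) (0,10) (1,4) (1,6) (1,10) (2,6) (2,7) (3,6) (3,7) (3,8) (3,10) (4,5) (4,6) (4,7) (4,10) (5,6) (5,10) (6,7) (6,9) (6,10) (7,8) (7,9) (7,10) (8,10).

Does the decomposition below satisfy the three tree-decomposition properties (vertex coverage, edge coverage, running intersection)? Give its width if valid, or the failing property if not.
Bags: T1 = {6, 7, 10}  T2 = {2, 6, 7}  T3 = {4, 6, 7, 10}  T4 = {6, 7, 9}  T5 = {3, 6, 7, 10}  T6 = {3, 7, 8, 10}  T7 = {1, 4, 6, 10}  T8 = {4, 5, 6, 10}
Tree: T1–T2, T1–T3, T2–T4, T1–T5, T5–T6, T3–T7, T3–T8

A tree decomposition must satisfy three properties: every vertex lies in some bag; for every edge, both endpoints lie together in some bag; and for every vertex, the bags containing it form a connected subtree. Here vertex 0 appears in no bag, so the decomposition is invalid.

No — vertex 0 appears in no bag.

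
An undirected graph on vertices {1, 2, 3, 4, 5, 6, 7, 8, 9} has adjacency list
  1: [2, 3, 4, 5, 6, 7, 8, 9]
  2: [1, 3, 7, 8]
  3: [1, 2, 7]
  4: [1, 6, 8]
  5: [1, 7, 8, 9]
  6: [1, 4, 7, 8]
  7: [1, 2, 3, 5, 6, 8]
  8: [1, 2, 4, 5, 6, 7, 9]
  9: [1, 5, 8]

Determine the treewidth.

A width-3 tree decomposition is:
Bags: B1 = {1, 6, 7, 8}  B2 = {1, 5, 7, 8}  B3 = {1, 2, 7, 8}  B4 = {1, 5, 8, 9}  B5 = {1, 2, 3, 7}  B6 = {1, 4, 6, 8}
Tree: B1–B2, B2–B3, B2–B4, B3–B5, B1–B6
The largest bag has 4 vertices, giving width 3; this decomposition certifies tw(G) ≤ 3. Conversely, {1, 5, 8, 9} is a clique of size 4, and the vertices of any clique must share a bag in every tree decomposition; so some bag has ≥ 4 vertices and tw(G) ≥ 3. Therefore the treewidth is 3.

3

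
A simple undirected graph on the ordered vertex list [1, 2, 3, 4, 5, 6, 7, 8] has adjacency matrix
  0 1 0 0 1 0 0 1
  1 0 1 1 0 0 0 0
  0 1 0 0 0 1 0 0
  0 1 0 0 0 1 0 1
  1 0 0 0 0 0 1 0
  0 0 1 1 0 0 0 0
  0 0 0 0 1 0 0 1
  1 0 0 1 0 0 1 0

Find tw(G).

2

A width-2 tree decomposition is:
Bags: B1 = {3, 4, 6}  B2 = {2, 3, 4}  B3 = {2, 4, 8}  B4 = {1, 2, 8}  B5 = {1, 7, 8}  B6 = {1, 5, 7}
Tree: B1–B2, B2–B3, B3–B4, B4–B5, B5–B6
Each bag holds 3 vertices, so the decomposition has width 2, which upper-bounds the treewidth. The edges 6–3–2–4–6 form a cycle, so G is not a tree and its treewidth is at least 2. Therefore the treewidth is 2.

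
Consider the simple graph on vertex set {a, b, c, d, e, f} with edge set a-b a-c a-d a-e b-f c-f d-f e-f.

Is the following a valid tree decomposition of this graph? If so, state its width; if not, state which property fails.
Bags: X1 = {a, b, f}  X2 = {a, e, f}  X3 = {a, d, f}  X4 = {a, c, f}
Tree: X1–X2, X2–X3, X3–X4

Vertex coverage: the bags together contain {a, b, c, d, e, f}, the full vertex set. Edge coverage: each edge of G has both endpoints in at least one bag. Running intersection: for every vertex, the bags containing it form a connected subtree. All three properties hold, so this is a valid tree decomposition of width max|bag| − 1 = 2, and hence tw(G) ≤ 2.

Yes; width 2.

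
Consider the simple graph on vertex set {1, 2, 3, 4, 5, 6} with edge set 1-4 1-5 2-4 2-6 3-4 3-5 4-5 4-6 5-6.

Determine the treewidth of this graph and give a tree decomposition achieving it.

The largest bag has 3 vertices, giving width 2; this decomposition certifies tw(G) ≤ 2. On the other hand G contains the 3-clique {2, 4, 6}. A clique must lie in a single bag of any decomposition, so no decomposition can have width below 2. Combining the bounds, tw(G) = 2.

Treewidth 2.
Bags: B1 = {3, 4, 5}  B2 = {1, 4, 5}  B3 = {4, 5, 6}  B4 = {2, 4, 6}
Tree: B1–B2, B1–B3, B3–B4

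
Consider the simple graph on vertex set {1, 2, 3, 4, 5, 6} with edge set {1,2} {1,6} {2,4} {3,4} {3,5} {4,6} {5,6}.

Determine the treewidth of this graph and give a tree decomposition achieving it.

Every bag has size at most 3, so the width is 3 − 1 = 2 and tw(G) ≤ 2. Since 5–3–4–6–5 is a cycle in G, G is not acyclic. Forests are exactly the graphs of treewidth ≤ 1, so tw(G) ≥ 2. Hence tw(G) = 2 exactly.

Treewidth 2.
One optimal decomposition is:
Bags: B1 = {3, 5, 6}  B2 = {3, 4, 6}  B3 = {1, 4, 6}  B4 = {1, 2, 4}
Tree: B1–B2, B2–B3, B3–B4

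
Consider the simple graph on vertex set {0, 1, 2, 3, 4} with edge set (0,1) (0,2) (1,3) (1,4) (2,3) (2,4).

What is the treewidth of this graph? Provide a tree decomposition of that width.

Treewidth 2.
One optimal decomposition is:
Bags: B1 = {1, 2, 3}  B2 = {1, 2, 4}  B3 = {0, 1, 2}
Tree: B1–B2, B2–B3

Every bag has size at most 3, so the width is 3 − 1 = 2 and tw(G) ≤ 2. The edges 3–1–4–2–3 form a cycle, so G is not a tree and its treewidth is at least 2. Hence tw(G) = 2 exactly.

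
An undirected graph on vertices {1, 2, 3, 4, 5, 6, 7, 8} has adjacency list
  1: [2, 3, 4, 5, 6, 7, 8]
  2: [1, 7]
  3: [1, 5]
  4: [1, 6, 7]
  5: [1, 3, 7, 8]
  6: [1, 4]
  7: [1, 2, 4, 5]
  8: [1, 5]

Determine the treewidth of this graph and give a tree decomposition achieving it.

Every bag has size at most 3, so the width is 3 − 1 = 2 and tw(G) ≤ 2. Conversely, {1, 2, 7} is a clique of size 3, and the vertices of any clique must share a bag in every tree decomposition; so some bag has ≥ 3 vertices and tw(G) ≥ 2. Combining the bounds, tw(G) = 2.

Treewidth 2.
One optimal decomposition is:
Bags: B1 = {1, 5, 7}  B2 = {1, 3, 5}  B3 = {1, 5, 8}  B4 = {1, 2, 7}  B5 = {1, 4, 7}  B6 = {1, 4, 6}
Tree: B1–B2, B1–B3, B1–B4, B1–B5, B5–B6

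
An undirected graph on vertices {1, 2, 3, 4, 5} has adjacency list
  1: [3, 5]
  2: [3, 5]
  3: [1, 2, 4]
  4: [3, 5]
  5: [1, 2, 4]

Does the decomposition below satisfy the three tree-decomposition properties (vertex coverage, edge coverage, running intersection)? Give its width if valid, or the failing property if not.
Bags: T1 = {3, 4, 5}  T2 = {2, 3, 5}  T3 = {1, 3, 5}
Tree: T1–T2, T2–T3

Checking the three conditions: (i) the bags cover all of {1, 2, 3, 4, 5}; (ii) for each edge, some bag contains both endpoints; (iii) the bags containing any fixed vertex form a subtree. All hold, so the decomposition is valid with width 3 − 1 = 2.

Yes; width 2.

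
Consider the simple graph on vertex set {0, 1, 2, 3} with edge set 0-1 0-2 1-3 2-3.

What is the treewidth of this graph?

A width-2 tree decomposition is:
Bags: B1 = {0, 1, 3}  B2 = {0, 2, 3}
Tree: B1–B2
Every bag has size at most 3, so the width is 3 − 1 = 2 and tw(G) ≤ 2. For the lower bound, G contains the cycle 0–1–3–2–0, so G is not a forest; only forests have treewidth ≤ 1, hence tw(G) ≥ 2. Combining the bounds, tw(G) = 2.

2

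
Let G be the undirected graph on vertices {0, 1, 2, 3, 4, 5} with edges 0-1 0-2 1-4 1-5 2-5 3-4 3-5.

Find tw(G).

2

A width-2 tree decomposition is:
Bags: B1 = {0, 2, 5}  B2 = {0, 1, 5}  B3 = {1, 3, 5}  B4 = {1, 3, 4}
Tree: B1–B2, B2–B3, B3–B4
Each bag holds 3 vertices, so the decomposition has width 2, which upper-bounds the treewidth. The edges 2–0–1–5–2 form a cycle, so G is not a tree and its treewidth is at least 2. The upper and lower bounds meet at 2, so that is the treewidth.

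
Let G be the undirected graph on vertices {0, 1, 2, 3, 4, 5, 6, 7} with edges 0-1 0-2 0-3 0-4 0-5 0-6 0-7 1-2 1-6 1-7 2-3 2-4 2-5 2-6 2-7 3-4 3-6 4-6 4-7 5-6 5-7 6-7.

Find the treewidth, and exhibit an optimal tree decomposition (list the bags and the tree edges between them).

Treewidth 4.
One optimal decomposition is:
Bags: B1 = {0, 2, 5, 6, 7}  B2 = {0, 2, 4, 6, 7}  B3 = {0, 1, 2, 6, 7}  B4 = {0, 2, 3, 4, 6}
Tree: B1–B2, B1–B3, B2–B4

The largest bag has 5 vertices, giving width 4; this decomposition certifies tw(G) ≤ 4. On the other hand G contains the 5-clique {0, 2, 3, 4, 6}. A clique must lie in a single bag of any decomposition, so no decomposition can have width below 4. Combining the bounds, tw(G) = 4.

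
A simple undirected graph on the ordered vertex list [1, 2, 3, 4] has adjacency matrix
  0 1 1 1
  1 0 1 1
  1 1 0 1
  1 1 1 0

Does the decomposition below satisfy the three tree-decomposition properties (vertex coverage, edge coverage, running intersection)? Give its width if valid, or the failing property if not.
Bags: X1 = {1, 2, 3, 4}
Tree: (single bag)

Yes; width 3.

Every vertex of G appears in some bag (union = {1, 2, 3, 4}); every edge is covered by a bag; and for each vertex v the set of bags containing v is connected in the bag tree. The decomposition is therefore valid. The largest bag has 4 vertices, so the width is 3.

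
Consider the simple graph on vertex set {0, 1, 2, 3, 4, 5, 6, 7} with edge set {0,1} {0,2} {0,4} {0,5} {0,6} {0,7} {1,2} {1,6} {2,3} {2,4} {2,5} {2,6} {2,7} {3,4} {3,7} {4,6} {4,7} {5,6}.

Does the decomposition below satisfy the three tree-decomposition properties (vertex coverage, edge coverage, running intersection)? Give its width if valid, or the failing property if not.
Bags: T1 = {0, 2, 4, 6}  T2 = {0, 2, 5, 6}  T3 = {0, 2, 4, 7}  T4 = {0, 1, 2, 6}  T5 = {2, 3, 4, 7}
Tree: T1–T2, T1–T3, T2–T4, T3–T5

Yes; width 3.

Vertex coverage: the bags together contain {0, 1, 2, 3, 4, 5, 6, 7}, the full vertex set. Edge coverage: each edge of G has both endpoints in at least one bag. Running intersection: for every vertex, the bags containing it form a connected subtree. All three properties hold, so this is a valid tree decomposition of width max|bag| − 1 = 3, and hence tw(G) ≤ 3.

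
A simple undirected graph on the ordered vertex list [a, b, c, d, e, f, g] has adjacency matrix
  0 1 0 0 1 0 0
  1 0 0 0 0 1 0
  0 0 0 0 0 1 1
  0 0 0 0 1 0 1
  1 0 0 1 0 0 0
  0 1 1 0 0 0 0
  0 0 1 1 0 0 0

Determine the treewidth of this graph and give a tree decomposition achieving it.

Treewidth 2.
One such decomposition:
Bags: B1 = {b, c, f}  B2 = {b, c, g}  B3 = {b, d, g}  B4 = {b, d, e}  B5 = {a, b, e}
Tree: B1–B2, B2–B3, B3–B4, B4–B5

The largest bag has 3 vertices, giving width 2; this decomposition certifies tw(G) ≤ 2. Since b–f–c–g–d–e–a–b is a cycle in G, G is not acyclic. Forests are exactly the graphs of treewidth ≤ 1, so tw(G) ≥ 2. Therefore the treewidth is 2.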